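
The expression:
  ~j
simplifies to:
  ~j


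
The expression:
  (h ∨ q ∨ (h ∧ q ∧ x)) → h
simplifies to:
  h ∨ ¬q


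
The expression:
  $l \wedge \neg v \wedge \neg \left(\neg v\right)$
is never true.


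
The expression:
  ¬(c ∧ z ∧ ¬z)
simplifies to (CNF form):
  True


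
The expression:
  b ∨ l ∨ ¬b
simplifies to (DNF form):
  True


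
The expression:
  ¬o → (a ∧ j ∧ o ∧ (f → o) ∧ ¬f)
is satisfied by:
  {o: True}


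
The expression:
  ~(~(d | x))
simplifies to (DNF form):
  d | x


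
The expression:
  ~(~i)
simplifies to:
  i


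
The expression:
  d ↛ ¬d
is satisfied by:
  {d: True}


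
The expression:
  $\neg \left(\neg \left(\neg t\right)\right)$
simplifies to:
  $\neg t$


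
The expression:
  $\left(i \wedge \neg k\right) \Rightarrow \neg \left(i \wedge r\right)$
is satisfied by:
  {k: True, i: False, r: False}
  {k: False, i: False, r: False}
  {r: True, k: True, i: False}
  {r: True, k: False, i: False}
  {i: True, k: True, r: False}
  {i: True, k: False, r: False}
  {i: True, r: True, k: True}


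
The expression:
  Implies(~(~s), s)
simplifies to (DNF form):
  True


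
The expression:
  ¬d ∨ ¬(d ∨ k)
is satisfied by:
  {d: False}


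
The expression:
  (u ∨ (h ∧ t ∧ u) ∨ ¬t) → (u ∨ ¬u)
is always true.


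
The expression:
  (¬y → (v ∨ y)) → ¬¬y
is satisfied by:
  {y: True, v: False}
  {v: False, y: False}
  {v: True, y: True}


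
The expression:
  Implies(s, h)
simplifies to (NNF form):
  h | ~s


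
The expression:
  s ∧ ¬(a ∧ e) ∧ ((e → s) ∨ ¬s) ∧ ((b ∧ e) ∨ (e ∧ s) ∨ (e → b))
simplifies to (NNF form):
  s ∧ (¬a ∨ ¬e)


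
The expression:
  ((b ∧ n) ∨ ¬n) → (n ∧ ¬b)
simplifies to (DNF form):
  n ∧ ¬b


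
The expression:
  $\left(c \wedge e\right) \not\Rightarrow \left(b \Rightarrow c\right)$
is never true.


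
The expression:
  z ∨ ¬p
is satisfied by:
  {z: True, p: False}
  {p: False, z: False}
  {p: True, z: True}


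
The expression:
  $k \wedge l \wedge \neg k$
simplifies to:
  $\text{False}$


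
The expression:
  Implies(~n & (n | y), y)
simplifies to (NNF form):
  True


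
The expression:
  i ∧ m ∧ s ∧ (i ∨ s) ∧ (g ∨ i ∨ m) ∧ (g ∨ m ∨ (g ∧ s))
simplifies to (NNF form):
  i ∧ m ∧ s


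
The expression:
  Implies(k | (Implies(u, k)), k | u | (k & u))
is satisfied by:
  {k: True, u: True}
  {k: True, u: False}
  {u: True, k: False}


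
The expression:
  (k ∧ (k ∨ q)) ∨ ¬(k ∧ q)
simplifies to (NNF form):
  True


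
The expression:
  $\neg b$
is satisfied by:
  {b: False}


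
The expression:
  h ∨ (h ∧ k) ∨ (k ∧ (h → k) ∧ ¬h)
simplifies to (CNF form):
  h ∨ k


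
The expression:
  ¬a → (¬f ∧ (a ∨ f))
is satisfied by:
  {a: True}


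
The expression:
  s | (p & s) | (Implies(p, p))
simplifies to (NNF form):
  True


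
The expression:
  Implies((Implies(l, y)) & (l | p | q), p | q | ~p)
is always true.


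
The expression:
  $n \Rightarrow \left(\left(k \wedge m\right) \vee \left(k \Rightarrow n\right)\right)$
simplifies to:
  $\text{True}$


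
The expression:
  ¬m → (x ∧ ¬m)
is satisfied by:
  {x: True, m: True}
  {x: True, m: False}
  {m: True, x: False}


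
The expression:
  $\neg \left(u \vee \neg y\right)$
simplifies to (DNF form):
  $y \wedge \neg u$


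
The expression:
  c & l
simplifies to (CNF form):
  c & l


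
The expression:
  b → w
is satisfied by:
  {w: True, b: False}
  {b: False, w: False}
  {b: True, w: True}


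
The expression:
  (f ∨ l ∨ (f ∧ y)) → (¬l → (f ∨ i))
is always true.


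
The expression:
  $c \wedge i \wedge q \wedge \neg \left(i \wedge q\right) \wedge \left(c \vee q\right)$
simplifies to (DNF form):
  $\text{False}$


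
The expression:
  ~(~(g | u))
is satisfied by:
  {g: True, u: True}
  {g: True, u: False}
  {u: True, g: False}


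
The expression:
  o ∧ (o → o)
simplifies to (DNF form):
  o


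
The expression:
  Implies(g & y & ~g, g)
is always true.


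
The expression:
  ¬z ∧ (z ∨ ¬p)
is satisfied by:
  {p: False, z: False}


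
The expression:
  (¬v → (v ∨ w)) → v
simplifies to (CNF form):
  v ∨ ¬w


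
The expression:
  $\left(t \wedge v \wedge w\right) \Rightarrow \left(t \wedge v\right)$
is always true.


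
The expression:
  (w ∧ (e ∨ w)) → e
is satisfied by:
  {e: True, w: False}
  {w: False, e: False}
  {w: True, e: True}


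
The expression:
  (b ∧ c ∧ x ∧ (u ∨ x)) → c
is always true.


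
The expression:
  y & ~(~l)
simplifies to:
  l & y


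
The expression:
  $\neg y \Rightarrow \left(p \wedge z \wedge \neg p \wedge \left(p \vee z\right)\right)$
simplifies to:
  $y$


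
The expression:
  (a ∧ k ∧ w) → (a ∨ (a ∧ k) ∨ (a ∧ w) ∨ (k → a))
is always true.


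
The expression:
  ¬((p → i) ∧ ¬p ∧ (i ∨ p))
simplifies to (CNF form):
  p ∨ ¬i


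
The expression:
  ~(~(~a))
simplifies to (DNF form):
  ~a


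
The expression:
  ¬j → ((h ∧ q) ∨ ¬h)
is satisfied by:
  {q: True, j: True, h: False}
  {q: True, j: False, h: False}
  {j: True, q: False, h: False}
  {q: False, j: False, h: False}
  {h: True, q: True, j: True}
  {h: True, q: True, j: False}
  {h: True, j: True, q: False}


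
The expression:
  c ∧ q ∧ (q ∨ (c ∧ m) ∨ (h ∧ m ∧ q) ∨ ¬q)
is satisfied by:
  {c: True, q: True}


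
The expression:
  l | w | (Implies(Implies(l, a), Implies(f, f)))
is always true.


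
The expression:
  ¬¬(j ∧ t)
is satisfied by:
  {t: True, j: True}


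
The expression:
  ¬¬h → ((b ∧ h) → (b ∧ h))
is always true.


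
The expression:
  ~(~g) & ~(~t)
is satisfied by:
  {t: True, g: True}


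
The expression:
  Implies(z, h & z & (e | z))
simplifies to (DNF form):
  h | ~z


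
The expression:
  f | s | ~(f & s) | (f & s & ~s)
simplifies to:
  True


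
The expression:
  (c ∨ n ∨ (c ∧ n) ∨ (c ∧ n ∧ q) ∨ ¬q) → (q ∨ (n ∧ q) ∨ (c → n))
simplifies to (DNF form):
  n ∨ q ∨ ¬c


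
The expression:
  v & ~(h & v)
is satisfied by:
  {v: True, h: False}


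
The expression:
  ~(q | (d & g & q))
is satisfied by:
  {q: False}


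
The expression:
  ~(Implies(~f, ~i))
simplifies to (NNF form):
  i & ~f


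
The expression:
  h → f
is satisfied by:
  {f: True, h: False}
  {h: False, f: False}
  {h: True, f: True}


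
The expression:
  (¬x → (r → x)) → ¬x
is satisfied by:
  {x: False}


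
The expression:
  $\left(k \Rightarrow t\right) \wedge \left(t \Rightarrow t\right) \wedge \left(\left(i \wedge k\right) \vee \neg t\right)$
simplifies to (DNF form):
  $\left(t \wedge \neg t\right) \vee \left(\neg k \wedge \neg t\right) \vee \left(i \wedge k \wedge t\right) \vee \left(i \wedge k \wedge \neg k\right) \vee \left(i \wedge t \wedge \neg t\right) \vee \left(i \wedge \neg k \wedge \neg t\right) \vee \left(k \wedge t \wedge \neg t\right) \vee \left(k \wedge \neg k \wedge \neg t\right)$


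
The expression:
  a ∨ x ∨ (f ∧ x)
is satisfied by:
  {a: True, x: True}
  {a: True, x: False}
  {x: True, a: False}


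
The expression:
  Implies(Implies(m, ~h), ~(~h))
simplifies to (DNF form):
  h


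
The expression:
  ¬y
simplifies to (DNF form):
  ¬y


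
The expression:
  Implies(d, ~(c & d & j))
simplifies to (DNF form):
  ~c | ~d | ~j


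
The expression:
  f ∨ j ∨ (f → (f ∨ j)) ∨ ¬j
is always true.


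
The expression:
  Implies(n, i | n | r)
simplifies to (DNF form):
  True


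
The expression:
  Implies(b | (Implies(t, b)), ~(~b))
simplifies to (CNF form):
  b | t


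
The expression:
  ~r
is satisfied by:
  {r: False}


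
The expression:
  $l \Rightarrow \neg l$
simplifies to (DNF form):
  $\neg l$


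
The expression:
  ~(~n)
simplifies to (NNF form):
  n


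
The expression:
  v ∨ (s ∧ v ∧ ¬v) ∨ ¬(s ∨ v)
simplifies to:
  v ∨ ¬s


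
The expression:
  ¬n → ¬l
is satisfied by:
  {n: True, l: False}
  {l: False, n: False}
  {l: True, n: True}


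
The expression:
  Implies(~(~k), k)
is always true.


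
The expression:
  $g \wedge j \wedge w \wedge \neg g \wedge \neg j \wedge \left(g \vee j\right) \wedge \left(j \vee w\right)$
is never true.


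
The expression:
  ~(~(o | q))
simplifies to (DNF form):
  o | q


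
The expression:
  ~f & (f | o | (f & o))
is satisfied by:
  {o: True, f: False}


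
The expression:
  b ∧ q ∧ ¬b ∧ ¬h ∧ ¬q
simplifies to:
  False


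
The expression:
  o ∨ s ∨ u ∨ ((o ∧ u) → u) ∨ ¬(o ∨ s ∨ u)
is always true.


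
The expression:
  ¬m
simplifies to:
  ¬m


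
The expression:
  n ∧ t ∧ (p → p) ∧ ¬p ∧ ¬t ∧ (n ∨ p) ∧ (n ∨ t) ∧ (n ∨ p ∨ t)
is never true.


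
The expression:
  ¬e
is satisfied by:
  {e: False}


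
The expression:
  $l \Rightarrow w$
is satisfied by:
  {w: True, l: False}
  {l: False, w: False}
  {l: True, w: True}


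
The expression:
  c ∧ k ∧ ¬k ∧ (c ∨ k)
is never true.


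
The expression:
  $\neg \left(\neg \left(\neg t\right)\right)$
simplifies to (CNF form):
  $\neg t$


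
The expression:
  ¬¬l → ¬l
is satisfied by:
  {l: False}


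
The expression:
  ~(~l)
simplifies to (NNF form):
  l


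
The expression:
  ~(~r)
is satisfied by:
  {r: True}


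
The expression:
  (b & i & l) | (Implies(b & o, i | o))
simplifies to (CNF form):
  True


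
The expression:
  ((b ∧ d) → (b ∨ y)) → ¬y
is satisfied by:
  {y: False}


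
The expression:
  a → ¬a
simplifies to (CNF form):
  ¬a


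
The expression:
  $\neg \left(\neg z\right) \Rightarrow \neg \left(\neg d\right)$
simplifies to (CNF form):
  $d \vee \neg z$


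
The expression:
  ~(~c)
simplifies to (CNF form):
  c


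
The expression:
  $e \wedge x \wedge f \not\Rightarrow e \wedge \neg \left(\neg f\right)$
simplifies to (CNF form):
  $\text{False}$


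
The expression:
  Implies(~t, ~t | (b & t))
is always true.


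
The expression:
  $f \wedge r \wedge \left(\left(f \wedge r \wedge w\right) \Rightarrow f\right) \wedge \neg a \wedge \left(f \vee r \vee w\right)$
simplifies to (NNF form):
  $f \wedge r \wedge \neg a$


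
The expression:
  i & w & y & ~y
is never true.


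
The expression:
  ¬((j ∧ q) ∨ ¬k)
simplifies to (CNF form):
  k ∧ (¬j ∨ ¬q)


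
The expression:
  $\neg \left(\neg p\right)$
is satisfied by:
  {p: True}


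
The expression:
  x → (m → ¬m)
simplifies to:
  ¬m ∨ ¬x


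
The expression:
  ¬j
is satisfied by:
  {j: False}


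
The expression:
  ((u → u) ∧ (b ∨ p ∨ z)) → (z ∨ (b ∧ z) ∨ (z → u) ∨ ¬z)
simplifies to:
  True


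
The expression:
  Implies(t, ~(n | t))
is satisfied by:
  {t: False}


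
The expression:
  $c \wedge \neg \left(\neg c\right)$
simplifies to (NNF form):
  $c$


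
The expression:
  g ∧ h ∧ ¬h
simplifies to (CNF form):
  False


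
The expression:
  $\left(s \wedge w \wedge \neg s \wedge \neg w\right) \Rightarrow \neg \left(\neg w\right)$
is always true.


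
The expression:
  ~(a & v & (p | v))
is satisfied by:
  {v: False, a: False}
  {a: True, v: False}
  {v: True, a: False}


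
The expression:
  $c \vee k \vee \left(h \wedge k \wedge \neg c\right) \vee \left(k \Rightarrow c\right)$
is always true.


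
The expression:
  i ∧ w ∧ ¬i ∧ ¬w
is never true.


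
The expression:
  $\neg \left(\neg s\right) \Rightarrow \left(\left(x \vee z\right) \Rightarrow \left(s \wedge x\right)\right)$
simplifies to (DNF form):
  $x \vee \neg s \vee \neg z$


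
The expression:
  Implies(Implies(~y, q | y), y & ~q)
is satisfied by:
  {q: False}


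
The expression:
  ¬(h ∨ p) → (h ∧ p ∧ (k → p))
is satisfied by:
  {p: True, h: True}
  {p: True, h: False}
  {h: True, p: False}


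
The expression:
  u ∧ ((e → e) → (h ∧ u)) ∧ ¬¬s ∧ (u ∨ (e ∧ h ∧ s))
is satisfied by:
  {h: True, u: True, s: True}


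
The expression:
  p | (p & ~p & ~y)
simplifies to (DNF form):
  p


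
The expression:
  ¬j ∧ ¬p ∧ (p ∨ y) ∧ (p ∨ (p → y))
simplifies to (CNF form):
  y ∧ ¬j ∧ ¬p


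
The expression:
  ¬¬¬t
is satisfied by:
  {t: False}


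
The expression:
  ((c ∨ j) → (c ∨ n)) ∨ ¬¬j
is always true.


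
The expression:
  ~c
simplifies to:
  ~c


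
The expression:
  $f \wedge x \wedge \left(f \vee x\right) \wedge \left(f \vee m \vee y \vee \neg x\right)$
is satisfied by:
  {x: True, f: True}


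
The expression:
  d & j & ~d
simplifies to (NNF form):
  False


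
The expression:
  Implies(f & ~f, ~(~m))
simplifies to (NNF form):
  True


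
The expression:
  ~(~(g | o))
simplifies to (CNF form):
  g | o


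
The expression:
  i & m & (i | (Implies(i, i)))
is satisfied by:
  {m: True, i: True}


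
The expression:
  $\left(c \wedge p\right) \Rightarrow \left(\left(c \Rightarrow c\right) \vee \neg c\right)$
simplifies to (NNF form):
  $\text{True}$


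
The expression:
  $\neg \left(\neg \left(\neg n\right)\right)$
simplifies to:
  $\neg n$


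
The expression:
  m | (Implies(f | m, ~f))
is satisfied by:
  {m: True, f: False}
  {f: False, m: False}
  {f: True, m: True}


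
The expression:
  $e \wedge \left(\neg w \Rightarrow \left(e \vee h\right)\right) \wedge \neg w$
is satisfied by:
  {e: True, w: False}


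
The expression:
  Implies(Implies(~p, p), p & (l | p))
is always true.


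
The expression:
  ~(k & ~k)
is always true.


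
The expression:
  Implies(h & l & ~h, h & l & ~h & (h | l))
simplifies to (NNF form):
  True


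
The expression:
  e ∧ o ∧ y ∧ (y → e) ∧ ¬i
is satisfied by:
  {e: True, o: True, y: True, i: False}


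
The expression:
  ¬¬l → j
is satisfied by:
  {j: True, l: False}
  {l: False, j: False}
  {l: True, j: True}


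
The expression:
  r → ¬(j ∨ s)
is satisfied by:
  {s: False, r: False, j: False}
  {j: True, s: False, r: False}
  {s: True, j: False, r: False}
  {j: True, s: True, r: False}
  {r: True, j: False, s: False}


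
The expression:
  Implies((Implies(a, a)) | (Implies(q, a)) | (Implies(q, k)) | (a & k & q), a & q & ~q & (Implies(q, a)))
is never true.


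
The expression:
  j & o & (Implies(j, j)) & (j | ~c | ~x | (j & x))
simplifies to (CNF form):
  j & o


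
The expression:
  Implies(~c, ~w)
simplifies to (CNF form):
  c | ~w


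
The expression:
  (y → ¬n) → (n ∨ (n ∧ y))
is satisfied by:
  {n: True}


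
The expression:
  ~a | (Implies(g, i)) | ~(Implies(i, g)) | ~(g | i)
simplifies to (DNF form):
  i | ~a | ~g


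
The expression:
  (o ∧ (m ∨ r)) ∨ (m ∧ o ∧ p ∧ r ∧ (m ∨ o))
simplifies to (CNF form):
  o ∧ (m ∨ r)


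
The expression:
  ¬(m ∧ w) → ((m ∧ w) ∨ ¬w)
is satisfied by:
  {m: True, w: False}
  {w: False, m: False}
  {w: True, m: True}


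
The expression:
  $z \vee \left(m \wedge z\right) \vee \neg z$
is always true.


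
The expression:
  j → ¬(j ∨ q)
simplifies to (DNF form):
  ¬j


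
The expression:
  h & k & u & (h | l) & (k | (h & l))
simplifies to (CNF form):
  h & k & u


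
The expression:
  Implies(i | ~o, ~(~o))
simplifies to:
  o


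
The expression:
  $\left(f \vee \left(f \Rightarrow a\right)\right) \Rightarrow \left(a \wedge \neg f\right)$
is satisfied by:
  {a: True, f: False}


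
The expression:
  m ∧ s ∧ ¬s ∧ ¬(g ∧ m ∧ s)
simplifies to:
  False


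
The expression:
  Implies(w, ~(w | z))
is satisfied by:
  {w: False}


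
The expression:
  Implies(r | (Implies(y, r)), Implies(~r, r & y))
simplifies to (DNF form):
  r | y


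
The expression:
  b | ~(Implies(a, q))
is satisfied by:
  {a: True, b: True, q: False}
  {b: True, q: False, a: False}
  {a: True, b: True, q: True}
  {b: True, q: True, a: False}
  {a: True, q: False, b: False}


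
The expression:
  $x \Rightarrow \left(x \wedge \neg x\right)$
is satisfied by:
  {x: False}


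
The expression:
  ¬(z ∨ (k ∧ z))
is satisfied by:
  {z: False}


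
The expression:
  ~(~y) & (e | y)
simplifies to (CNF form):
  y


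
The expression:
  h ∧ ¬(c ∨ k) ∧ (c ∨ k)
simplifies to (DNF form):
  False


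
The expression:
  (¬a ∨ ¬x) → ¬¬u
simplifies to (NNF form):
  u ∨ (a ∧ x)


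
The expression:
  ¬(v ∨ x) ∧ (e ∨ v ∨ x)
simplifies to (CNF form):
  e ∧ ¬v ∧ ¬x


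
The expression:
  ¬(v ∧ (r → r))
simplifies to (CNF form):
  ¬v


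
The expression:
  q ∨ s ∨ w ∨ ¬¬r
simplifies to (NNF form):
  q ∨ r ∨ s ∨ w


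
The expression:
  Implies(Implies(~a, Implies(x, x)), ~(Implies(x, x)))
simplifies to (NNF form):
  False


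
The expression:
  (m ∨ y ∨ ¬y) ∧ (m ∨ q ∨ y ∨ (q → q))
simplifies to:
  True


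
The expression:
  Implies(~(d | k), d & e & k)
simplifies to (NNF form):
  d | k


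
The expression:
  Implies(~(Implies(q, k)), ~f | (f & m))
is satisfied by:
  {k: True, m: True, q: False, f: False}
  {k: True, m: False, q: False, f: False}
  {m: True, f: False, k: False, q: False}
  {f: False, m: False, k: False, q: False}
  {f: True, k: True, m: True, q: False}
  {f: True, k: True, m: False, q: False}
  {f: True, m: True, k: False, q: False}
  {f: True, m: False, k: False, q: False}
  {q: True, k: True, m: True, f: False}
  {q: True, k: True, m: False, f: False}
  {q: True, m: True, k: False, f: False}
  {q: True, m: False, k: False, f: False}
  {f: True, q: True, k: True, m: True}
  {f: True, q: True, k: True, m: False}
  {f: True, q: True, m: True, k: False}


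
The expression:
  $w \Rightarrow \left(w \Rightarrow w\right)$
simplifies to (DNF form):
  $\text{True}$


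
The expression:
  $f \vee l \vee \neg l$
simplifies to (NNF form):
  $\text{True}$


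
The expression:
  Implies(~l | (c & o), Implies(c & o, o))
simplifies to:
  True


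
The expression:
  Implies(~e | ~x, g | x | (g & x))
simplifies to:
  g | x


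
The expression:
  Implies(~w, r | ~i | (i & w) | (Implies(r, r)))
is always true.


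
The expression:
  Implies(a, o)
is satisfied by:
  {o: True, a: False}
  {a: False, o: False}
  {a: True, o: True}


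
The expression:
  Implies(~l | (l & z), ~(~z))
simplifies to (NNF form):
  l | z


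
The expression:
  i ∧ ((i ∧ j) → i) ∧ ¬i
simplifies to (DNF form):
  False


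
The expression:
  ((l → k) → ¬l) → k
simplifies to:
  k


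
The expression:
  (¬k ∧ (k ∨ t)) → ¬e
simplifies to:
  k ∨ ¬e ∨ ¬t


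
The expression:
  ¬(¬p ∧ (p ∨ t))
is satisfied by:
  {p: True, t: False}
  {t: False, p: False}
  {t: True, p: True}


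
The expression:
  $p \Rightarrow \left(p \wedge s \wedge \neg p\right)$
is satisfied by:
  {p: False}


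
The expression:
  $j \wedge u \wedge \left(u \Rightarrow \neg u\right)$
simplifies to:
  $\text{False}$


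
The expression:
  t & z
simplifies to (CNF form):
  t & z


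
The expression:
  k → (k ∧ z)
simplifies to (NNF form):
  z ∨ ¬k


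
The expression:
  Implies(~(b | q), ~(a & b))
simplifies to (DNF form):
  True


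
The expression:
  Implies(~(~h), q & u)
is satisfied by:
  {q: True, u: True, h: False}
  {q: True, u: False, h: False}
  {u: True, q: False, h: False}
  {q: False, u: False, h: False}
  {q: True, h: True, u: True}


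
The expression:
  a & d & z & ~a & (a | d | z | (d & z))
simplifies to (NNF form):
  False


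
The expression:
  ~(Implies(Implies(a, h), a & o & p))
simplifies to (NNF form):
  ~a | (h & ~o) | (h & ~p)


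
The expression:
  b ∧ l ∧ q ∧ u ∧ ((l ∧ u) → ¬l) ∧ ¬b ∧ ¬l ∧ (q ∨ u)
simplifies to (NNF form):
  False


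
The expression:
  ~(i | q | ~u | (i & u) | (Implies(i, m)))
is never true.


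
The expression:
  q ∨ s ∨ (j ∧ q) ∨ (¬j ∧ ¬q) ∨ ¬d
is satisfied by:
  {q: True, s: True, d: False, j: False}
  {q: True, s: False, d: False, j: False}
  {s: True, j: False, q: False, d: False}
  {j: False, s: False, q: False, d: False}
  {j: True, q: True, s: True, d: False}
  {j: True, q: True, s: False, d: False}
  {j: True, s: True, q: False, d: False}
  {j: True, s: False, q: False, d: False}
  {d: True, q: True, s: True, j: False}
  {d: True, q: True, s: False, j: False}
  {d: True, s: True, q: False, j: False}
  {d: True, s: False, q: False, j: False}
  {j: True, d: True, q: True, s: True}
  {j: True, d: True, q: True, s: False}
  {j: True, d: True, s: True, q: False}


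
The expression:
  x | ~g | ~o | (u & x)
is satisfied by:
  {x: True, g: False, o: False}
  {g: False, o: False, x: False}
  {x: True, o: True, g: False}
  {o: True, g: False, x: False}
  {x: True, g: True, o: False}
  {g: True, x: False, o: False}
  {x: True, o: True, g: True}


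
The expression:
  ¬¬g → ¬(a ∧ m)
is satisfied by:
  {g: False, m: False, a: False}
  {a: True, g: False, m: False}
  {m: True, g: False, a: False}
  {a: True, m: True, g: False}
  {g: True, a: False, m: False}
  {a: True, g: True, m: False}
  {m: True, g: True, a: False}


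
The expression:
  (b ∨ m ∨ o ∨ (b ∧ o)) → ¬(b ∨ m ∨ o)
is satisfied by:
  {b: False, o: False, m: False}


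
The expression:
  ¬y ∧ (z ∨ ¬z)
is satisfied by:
  {y: False}


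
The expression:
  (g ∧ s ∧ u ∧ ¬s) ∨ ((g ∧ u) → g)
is always true.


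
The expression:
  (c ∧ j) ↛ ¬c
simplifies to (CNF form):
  c ∧ j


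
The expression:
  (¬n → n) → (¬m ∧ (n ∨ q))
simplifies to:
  ¬m ∨ ¬n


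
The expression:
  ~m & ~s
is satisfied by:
  {s: False, m: False}


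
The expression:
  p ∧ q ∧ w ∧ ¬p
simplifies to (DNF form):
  False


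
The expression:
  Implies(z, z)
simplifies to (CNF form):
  True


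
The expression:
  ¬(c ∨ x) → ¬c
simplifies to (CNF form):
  True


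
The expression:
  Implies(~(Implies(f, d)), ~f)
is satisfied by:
  {d: True, f: False}
  {f: False, d: False}
  {f: True, d: True}


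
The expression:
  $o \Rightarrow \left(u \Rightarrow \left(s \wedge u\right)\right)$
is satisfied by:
  {s: True, u: False, o: False}
  {u: False, o: False, s: False}
  {o: True, s: True, u: False}
  {o: True, u: False, s: False}
  {s: True, u: True, o: False}
  {u: True, s: False, o: False}
  {o: True, u: True, s: True}


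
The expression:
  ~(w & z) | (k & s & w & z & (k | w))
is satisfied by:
  {s: True, k: True, w: False, z: False}
  {s: True, k: False, w: False, z: False}
  {k: True, s: False, w: False, z: False}
  {s: False, k: False, w: False, z: False}
  {z: True, s: True, k: True, w: False}
  {z: True, s: True, k: False, w: False}
  {z: True, k: True, s: False, w: False}
  {z: True, k: False, s: False, w: False}
  {s: True, w: True, k: True, z: False}
  {s: True, w: True, k: False, z: False}
  {w: True, k: True, s: False, z: False}
  {w: True, s: False, k: False, z: False}
  {z: True, s: True, w: True, k: True}


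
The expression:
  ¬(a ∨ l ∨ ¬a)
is never true.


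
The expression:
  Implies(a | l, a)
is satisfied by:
  {a: True, l: False}
  {l: False, a: False}
  {l: True, a: True}


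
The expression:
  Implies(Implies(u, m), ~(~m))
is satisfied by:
  {m: True, u: True}
  {m: True, u: False}
  {u: True, m: False}


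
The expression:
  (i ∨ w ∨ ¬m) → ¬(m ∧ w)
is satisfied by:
  {w: False, m: False}
  {m: True, w: False}
  {w: True, m: False}


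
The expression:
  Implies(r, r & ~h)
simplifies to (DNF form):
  ~h | ~r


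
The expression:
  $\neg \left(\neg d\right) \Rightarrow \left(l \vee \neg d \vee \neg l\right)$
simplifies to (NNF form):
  $\text{True}$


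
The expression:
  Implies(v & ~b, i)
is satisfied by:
  {i: True, b: True, v: False}
  {i: True, v: False, b: False}
  {b: True, v: False, i: False}
  {b: False, v: False, i: False}
  {i: True, b: True, v: True}
  {i: True, v: True, b: False}
  {b: True, v: True, i: False}


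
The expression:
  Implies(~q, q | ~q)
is always true.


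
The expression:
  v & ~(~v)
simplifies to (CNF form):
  v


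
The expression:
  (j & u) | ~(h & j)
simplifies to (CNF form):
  u | ~h | ~j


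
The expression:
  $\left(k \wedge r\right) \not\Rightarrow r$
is never true.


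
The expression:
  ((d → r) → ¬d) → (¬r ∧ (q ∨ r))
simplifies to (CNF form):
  (d ∨ q) ∧ (d ∨ ¬r) ∧ (q ∨ r) ∧ (r ∨ ¬r)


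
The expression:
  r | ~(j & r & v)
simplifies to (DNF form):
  True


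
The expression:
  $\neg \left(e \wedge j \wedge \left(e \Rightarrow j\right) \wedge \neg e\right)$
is always true.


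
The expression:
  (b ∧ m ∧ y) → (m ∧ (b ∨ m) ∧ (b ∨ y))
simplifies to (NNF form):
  True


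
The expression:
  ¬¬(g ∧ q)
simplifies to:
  g ∧ q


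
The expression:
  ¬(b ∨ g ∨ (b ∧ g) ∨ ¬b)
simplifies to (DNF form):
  False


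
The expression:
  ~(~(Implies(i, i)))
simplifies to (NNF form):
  True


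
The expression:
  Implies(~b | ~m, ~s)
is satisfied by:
  {b: True, m: True, s: False}
  {b: True, m: False, s: False}
  {m: True, b: False, s: False}
  {b: False, m: False, s: False}
  {b: True, s: True, m: True}


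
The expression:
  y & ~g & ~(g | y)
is never true.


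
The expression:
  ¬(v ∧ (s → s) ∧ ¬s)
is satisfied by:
  {s: True, v: False}
  {v: False, s: False}
  {v: True, s: True}


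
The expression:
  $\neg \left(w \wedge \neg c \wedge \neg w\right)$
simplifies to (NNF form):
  $\text{True}$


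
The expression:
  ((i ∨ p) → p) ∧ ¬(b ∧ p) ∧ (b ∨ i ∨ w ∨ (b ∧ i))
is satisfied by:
  {w: True, i: False, p: False, b: False}
  {b: True, w: True, i: False, p: False}
  {b: True, w: False, i: False, p: False}
  {p: True, w: True, i: False, b: False}
  {i: True, p: True, w: True, b: False}
  {i: True, p: True, w: False, b: False}


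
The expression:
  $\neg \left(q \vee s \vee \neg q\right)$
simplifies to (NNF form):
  $\text{False}$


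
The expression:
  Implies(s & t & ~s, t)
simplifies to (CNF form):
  True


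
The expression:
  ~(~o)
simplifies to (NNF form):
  o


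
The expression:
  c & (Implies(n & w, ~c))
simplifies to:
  c & (~n | ~w)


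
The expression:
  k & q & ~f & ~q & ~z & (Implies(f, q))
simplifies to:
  False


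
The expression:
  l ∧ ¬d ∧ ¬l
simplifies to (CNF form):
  False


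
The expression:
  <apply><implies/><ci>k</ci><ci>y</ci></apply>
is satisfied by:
  {y: True, k: False}
  {k: False, y: False}
  {k: True, y: True}


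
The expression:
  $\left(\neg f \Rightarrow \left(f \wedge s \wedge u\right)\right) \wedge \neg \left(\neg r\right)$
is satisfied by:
  {r: True, f: True}


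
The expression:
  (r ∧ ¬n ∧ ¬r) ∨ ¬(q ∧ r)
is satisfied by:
  {q: False, r: False}
  {r: True, q: False}
  {q: True, r: False}


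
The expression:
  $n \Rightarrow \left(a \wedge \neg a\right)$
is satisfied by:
  {n: False}


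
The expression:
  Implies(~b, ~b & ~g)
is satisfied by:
  {b: True, g: False}
  {g: False, b: False}
  {g: True, b: True}


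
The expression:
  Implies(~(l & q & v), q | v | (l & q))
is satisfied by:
  {q: True, v: True}
  {q: True, v: False}
  {v: True, q: False}


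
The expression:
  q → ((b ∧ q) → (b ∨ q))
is always true.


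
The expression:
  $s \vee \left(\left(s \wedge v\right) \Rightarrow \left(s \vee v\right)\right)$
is always true.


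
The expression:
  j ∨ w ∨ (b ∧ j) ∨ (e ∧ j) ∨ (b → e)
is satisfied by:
  {e: True, w: True, j: True, b: False}
  {e: True, w: True, j: False, b: False}
  {e: True, j: True, w: False, b: False}
  {e: True, j: False, w: False, b: False}
  {w: True, j: True, e: False, b: False}
  {w: True, j: False, e: False, b: False}
  {j: True, e: False, w: False, b: False}
  {j: False, e: False, w: False, b: False}
  {b: True, e: True, w: True, j: True}
  {b: True, e: True, w: True, j: False}
  {b: True, e: True, j: True, w: False}
  {b: True, e: True, j: False, w: False}
  {b: True, w: True, j: True, e: False}
  {b: True, w: True, j: False, e: False}
  {b: True, j: True, w: False, e: False}


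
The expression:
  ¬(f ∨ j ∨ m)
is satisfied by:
  {f: False, j: False, m: False}


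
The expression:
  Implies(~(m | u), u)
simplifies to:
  m | u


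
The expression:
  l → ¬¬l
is always true.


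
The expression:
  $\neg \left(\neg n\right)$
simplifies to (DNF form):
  $n$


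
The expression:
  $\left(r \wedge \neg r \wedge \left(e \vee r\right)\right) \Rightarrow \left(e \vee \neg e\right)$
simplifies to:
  $\text{True}$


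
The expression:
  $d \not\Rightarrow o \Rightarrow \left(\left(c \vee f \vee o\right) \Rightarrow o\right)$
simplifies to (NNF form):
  $o \vee \left(\neg c \wedge \neg f\right) \vee \neg d$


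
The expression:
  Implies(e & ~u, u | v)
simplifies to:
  u | v | ~e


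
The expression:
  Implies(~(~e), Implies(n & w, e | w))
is always true.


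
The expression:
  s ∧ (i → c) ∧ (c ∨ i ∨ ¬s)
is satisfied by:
  {c: True, s: True}


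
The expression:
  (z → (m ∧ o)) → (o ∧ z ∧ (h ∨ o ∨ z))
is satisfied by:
  {z: True}


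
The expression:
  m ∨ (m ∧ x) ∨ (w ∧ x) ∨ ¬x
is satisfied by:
  {m: True, w: True, x: False}
  {m: True, w: False, x: False}
  {w: True, m: False, x: False}
  {m: False, w: False, x: False}
  {x: True, m: True, w: True}
  {x: True, m: True, w: False}
  {x: True, w: True, m: False}


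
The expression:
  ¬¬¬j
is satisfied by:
  {j: False}


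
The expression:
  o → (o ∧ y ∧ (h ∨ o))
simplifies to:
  y ∨ ¬o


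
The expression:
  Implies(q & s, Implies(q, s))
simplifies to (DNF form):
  True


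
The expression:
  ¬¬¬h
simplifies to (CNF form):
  ¬h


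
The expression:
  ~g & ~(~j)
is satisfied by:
  {j: True, g: False}


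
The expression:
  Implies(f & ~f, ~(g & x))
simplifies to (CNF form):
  True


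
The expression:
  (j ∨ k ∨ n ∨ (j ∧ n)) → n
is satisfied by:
  {n: True, j: False, k: False}
  {n: True, k: True, j: False}
  {n: True, j: True, k: False}
  {n: True, k: True, j: True}
  {k: False, j: False, n: False}


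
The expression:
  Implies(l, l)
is always true.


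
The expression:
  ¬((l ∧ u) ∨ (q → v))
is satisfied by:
  {q: True, v: False, l: False, u: False}
  {u: True, q: True, v: False, l: False}
  {l: True, q: True, v: False, u: False}


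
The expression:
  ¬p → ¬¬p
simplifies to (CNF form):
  p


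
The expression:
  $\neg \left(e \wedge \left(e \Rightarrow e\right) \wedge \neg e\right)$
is always true.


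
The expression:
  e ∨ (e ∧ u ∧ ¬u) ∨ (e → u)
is always true.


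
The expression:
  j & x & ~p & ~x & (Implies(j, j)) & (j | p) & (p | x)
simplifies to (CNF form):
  False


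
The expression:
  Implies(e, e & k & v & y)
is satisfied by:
  {v: True, y: True, k: True, e: False}
  {v: True, y: True, k: False, e: False}
  {v: True, k: True, y: False, e: False}
  {v: True, k: False, y: False, e: False}
  {y: True, k: True, v: False, e: False}
  {y: True, v: False, k: False, e: False}
  {y: False, k: True, v: False, e: False}
  {y: False, v: False, k: False, e: False}
  {v: True, e: True, y: True, k: True}


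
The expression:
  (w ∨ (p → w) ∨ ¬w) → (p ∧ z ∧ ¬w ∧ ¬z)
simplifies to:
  False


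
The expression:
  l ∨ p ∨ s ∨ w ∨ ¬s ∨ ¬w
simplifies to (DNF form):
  True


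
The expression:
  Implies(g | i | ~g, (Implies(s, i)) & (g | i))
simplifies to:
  i | (g & ~s)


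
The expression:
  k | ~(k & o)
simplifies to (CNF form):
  True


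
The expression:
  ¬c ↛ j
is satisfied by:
  {j: False, c: False}


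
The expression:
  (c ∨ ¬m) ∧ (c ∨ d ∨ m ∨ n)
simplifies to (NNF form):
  c ∨ (d ∧ ¬m) ∨ (n ∧ ¬m)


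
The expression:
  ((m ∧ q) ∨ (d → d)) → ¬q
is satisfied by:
  {q: False}


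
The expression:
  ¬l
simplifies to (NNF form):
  ¬l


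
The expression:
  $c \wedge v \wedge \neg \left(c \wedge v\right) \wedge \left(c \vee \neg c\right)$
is never true.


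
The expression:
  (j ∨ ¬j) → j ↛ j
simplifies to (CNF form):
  False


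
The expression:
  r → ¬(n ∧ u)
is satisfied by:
  {u: False, n: False, r: False}
  {r: True, u: False, n: False}
  {n: True, u: False, r: False}
  {r: True, n: True, u: False}
  {u: True, r: False, n: False}
  {r: True, u: True, n: False}
  {n: True, u: True, r: False}


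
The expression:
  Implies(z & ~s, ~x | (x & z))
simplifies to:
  True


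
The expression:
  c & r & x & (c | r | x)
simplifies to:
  c & r & x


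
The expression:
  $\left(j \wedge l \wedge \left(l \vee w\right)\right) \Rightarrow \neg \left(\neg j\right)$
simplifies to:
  $\text{True}$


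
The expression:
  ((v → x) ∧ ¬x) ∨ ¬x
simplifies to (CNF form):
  ¬x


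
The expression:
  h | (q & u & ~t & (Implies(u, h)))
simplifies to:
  h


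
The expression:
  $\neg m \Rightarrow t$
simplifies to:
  $m \vee t$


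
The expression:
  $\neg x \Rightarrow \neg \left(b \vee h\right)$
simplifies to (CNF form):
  $\left(x \vee \neg b\right) \wedge \left(x \vee \neg h\right)$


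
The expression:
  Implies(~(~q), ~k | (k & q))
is always true.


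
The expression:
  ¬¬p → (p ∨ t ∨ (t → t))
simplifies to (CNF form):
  True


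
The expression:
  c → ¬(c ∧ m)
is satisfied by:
  {m: False, c: False}
  {c: True, m: False}
  {m: True, c: False}


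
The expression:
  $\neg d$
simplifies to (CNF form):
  $\neg d$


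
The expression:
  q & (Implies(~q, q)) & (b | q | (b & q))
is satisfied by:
  {q: True}


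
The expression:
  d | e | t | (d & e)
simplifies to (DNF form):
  d | e | t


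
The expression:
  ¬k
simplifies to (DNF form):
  ¬k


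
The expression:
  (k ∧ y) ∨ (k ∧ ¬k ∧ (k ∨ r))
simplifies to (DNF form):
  k ∧ y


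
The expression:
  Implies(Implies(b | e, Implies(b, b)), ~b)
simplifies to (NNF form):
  ~b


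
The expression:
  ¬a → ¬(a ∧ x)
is always true.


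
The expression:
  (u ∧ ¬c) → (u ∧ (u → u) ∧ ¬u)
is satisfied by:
  {c: True, u: False}
  {u: False, c: False}
  {u: True, c: True}


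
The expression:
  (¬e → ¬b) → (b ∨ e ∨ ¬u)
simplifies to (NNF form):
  b ∨ e ∨ ¬u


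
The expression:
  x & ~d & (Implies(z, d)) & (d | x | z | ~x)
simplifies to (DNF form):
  x & ~d & ~z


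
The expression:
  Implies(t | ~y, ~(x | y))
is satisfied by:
  {t: False, x: False, y: False}
  {y: True, t: False, x: False}
  {y: True, x: True, t: False}
  {t: True, x: False, y: False}


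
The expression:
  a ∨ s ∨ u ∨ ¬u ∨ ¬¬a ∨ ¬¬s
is always true.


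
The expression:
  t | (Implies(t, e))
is always true.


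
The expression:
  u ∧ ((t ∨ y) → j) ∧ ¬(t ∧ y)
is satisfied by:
  {j: True, u: True, y: False, t: False}
  {u: True, j: False, y: False, t: False}
  {t: True, j: True, u: True, y: False}
  {j: True, y: True, u: True, t: False}


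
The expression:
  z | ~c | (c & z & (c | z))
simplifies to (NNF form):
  z | ~c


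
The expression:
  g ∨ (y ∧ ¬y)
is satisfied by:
  {g: True}


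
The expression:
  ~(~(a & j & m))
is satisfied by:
  {a: True, m: True, j: True}


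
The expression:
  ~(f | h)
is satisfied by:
  {h: False, f: False}


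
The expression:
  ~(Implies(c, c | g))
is never true.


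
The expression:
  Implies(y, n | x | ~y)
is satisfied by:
  {n: True, x: True, y: False}
  {n: True, y: False, x: False}
  {x: True, y: False, n: False}
  {x: False, y: False, n: False}
  {n: True, x: True, y: True}
  {n: True, y: True, x: False}
  {x: True, y: True, n: False}


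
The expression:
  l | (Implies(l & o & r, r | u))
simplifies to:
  True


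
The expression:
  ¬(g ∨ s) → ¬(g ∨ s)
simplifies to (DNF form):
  True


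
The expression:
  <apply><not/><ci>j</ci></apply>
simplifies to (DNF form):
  <apply><not/><ci>j</ci></apply>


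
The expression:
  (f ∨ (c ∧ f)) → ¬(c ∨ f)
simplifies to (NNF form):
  ¬f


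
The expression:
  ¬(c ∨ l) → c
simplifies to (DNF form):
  c ∨ l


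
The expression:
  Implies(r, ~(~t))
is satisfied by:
  {t: True, r: False}
  {r: False, t: False}
  {r: True, t: True}


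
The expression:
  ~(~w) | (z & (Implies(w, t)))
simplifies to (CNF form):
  w | z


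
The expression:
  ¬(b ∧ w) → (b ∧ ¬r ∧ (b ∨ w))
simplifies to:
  b ∧ (w ∨ ¬r)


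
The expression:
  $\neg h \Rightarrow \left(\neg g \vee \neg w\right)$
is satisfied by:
  {h: True, w: False, g: False}
  {w: False, g: False, h: False}
  {g: True, h: True, w: False}
  {g: True, w: False, h: False}
  {h: True, w: True, g: False}
  {w: True, h: False, g: False}
  {g: True, w: True, h: True}


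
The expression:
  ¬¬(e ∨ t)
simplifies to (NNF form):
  e ∨ t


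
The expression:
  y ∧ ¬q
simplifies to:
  y ∧ ¬q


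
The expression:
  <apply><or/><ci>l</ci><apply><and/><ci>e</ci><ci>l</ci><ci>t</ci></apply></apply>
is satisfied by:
  {l: True}


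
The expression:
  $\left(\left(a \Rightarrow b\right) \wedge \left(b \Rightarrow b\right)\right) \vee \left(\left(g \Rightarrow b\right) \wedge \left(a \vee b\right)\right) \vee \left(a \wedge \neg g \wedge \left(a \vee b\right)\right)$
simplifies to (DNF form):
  $b \vee \neg a \vee \neg g$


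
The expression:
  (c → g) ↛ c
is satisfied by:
  {c: False}


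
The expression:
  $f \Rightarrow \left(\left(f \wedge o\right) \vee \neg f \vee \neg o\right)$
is always true.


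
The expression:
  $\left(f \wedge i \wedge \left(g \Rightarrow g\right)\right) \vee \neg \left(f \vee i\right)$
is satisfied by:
  {f: False, i: False}
  {i: True, f: True}


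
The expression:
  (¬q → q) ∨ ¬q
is always true.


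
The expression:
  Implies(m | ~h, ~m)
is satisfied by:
  {m: False}
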